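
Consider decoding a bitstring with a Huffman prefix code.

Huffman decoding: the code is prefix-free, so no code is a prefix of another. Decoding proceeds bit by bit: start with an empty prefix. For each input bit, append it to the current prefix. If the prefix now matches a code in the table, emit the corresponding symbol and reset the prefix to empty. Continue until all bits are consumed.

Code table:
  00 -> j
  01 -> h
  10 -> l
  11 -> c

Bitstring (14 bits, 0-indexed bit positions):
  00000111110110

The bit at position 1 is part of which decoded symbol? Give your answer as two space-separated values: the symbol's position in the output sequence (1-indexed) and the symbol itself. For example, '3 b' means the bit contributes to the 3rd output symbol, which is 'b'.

Bit 0: prefix='0' (no match yet)
Bit 1: prefix='00' -> emit 'j', reset
Bit 2: prefix='0' (no match yet)
Bit 3: prefix='00' -> emit 'j', reset
Bit 4: prefix='0' (no match yet)
Bit 5: prefix='01' -> emit 'h', reset

Answer: 1 j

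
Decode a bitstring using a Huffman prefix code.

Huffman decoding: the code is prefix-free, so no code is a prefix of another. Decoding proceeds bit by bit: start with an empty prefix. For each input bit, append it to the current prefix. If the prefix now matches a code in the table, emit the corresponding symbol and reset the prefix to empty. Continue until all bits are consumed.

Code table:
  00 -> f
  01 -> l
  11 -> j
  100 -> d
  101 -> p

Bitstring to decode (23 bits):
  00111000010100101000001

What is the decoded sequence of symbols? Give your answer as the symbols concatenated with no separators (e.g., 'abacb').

Bit 0: prefix='0' (no match yet)
Bit 1: prefix='00' -> emit 'f', reset
Bit 2: prefix='1' (no match yet)
Bit 3: prefix='11' -> emit 'j', reset
Bit 4: prefix='1' (no match yet)
Bit 5: prefix='10' (no match yet)
Bit 6: prefix='100' -> emit 'd', reset
Bit 7: prefix='0' (no match yet)
Bit 8: prefix='00' -> emit 'f', reset
Bit 9: prefix='1' (no match yet)
Bit 10: prefix='10' (no match yet)
Bit 11: prefix='101' -> emit 'p', reset
Bit 12: prefix='0' (no match yet)
Bit 13: prefix='00' -> emit 'f', reset
Bit 14: prefix='1' (no match yet)
Bit 15: prefix='10' (no match yet)
Bit 16: prefix='101' -> emit 'p', reset
Bit 17: prefix='0' (no match yet)
Bit 18: prefix='00' -> emit 'f', reset
Bit 19: prefix='0' (no match yet)
Bit 20: prefix='00' -> emit 'f', reset
Bit 21: prefix='0' (no match yet)
Bit 22: prefix='01' -> emit 'l', reset

Answer: fjdfpfpffl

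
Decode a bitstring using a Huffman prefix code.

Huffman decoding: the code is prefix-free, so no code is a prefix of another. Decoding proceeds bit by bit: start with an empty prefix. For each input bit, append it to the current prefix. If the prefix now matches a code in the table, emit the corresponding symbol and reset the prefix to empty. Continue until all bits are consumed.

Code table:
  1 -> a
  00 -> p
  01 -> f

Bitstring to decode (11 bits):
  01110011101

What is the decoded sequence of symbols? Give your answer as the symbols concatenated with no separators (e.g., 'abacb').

Answer: faapaaaf

Derivation:
Bit 0: prefix='0' (no match yet)
Bit 1: prefix='01' -> emit 'f', reset
Bit 2: prefix='1' -> emit 'a', reset
Bit 3: prefix='1' -> emit 'a', reset
Bit 4: prefix='0' (no match yet)
Bit 5: prefix='00' -> emit 'p', reset
Bit 6: prefix='1' -> emit 'a', reset
Bit 7: prefix='1' -> emit 'a', reset
Bit 8: prefix='1' -> emit 'a', reset
Bit 9: prefix='0' (no match yet)
Bit 10: prefix='01' -> emit 'f', reset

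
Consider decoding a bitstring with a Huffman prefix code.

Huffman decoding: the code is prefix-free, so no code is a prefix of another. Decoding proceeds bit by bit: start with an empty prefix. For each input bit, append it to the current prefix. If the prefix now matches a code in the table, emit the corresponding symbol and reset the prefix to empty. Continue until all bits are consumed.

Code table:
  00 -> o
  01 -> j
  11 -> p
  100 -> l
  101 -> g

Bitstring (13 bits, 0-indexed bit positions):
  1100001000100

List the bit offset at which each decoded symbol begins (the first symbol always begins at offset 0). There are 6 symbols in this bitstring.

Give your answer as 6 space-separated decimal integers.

Answer: 0 2 4 6 9 11

Derivation:
Bit 0: prefix='1' (no match yet)
Bit 1: prefix='11' -> emit 'p', reset
Bit 2: prefix='0' (no match yet)
Bit 3: prefix='00' -> emit 'o', reset
Bit 4: prefix='0' (no match yet)
Bit 5: prefix='00' -> emit 'o', reset
Bit 6: prefix='1' (no match yet)
Bit 7: prefix='10' (no match yet)
Bit 8: prefix='100' -> emit 'l', reset
Bit 9: prefix='0' (no match yet)
Bit 10: prefix='01' -> emit 'j', reset
Bit 11: prefix='0' (no match yet)
Bit 12: prefix='00' -> emit 'o', reset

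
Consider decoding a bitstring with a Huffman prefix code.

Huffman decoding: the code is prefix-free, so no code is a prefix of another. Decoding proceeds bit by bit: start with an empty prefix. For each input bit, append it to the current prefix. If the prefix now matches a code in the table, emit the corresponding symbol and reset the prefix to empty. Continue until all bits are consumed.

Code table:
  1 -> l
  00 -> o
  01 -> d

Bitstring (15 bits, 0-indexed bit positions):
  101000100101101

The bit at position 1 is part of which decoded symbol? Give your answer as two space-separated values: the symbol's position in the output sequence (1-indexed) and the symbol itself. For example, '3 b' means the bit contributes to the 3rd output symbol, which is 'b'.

Bit 0: prefix='1' -> emit 'l', reset
Bit 1: prefix='0' (no match yet)
Bit 2: prefix='01' -> emit 'd', reset
Bit 3: prefix='0' (no match yet)
Bit 4: prefix='00' -> emit 'o', reset
Bit 5: prefix='0' (no match yet)

Answer: 2 d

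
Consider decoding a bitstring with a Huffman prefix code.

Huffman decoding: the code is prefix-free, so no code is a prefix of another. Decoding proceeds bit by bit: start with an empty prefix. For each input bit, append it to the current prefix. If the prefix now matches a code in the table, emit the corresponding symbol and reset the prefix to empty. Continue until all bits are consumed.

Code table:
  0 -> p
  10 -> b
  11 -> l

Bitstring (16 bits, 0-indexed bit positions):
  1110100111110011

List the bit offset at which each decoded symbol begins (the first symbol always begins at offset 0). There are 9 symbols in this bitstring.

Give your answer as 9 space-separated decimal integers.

Answer: 0 2 4 6 7 9 11 13 14

Derivation:
Bit 0: prefix='1' (no match yet)
Bit 1: prefix='11' -> emit 'l', reset
Bit 2: prefix='1' (no match yet)
Bit 3: prefix='10' -> emit 'b', reset
Bit 4: prefix='1' (no match yet)
Bit 5: prefix='10' -> emit 'b', reset
Bit 6: prefix='0' -> emit 'p', reset
Bit 7: prefix='1' (no match yet)
Bit 8: prefix='11' -> emit 'l', reset
Bit 9: prefix='1' (no match yet)
Bit 10: prefix='11' -> emit 'l', reset
Bit 11: prefix='1' (no match yet)
Bit 12: prefix='10' -> emit 'b', reset
Bit 13: prefix='0' -> emit 'p', reset
Bit 14: prefix='1' (no match yet)
Bit 15: prefix='11' -> emit 'l', reset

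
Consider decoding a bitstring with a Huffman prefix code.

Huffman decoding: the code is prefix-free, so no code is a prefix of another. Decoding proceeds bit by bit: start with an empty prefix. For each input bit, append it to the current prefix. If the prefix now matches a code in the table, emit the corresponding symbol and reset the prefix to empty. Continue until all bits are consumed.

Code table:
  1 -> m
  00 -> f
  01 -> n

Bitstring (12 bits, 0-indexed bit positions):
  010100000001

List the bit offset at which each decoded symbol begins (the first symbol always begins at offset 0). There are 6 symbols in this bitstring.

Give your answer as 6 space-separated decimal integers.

Answer: 0 2 4 6 8 10

Derivation:
Bit 0: prefix='0' (no match yet)
Bit 1: prefix='01' -> emit 'n', reset
Bit 2: prefix='0' (no match yet)
Bit 3: prefix='01' -> emit 'n', reset
Bit 4: prefix='0' (no match yet)
Bit 5: prefix='00' -> emit 'f', reset
Bit 6: prefix='0' (no match yet)
Bit 7: prefix='00' -> emit 'f', reset
Bit 8: prefix='0' (no match yet)
Bit 9: prefix='00' -> emit 'f', reset
Bit 10: prefix='0' (no match yet)
Bit 11: prefix='01' -> emit 'n', reset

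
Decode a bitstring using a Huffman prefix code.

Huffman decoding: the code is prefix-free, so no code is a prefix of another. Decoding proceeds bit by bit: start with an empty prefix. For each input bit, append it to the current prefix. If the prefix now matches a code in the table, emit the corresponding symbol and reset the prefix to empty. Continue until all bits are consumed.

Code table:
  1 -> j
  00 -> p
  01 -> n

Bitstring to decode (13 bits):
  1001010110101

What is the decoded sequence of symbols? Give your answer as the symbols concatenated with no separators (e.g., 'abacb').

Answer: jpjnnjnn

Derivation:
Bit 0: prefix='1' -> emit 'j', reset
Bit 1: prefix='0' (no match yet)
Bit 2: prefix='00' -> emit 'p', reset
Bit 3: prefix='1' -> emit 'j', reset
Bit 4: prefix='0' (no match yet)
Bit 5: prefix='01' -> emit 'n', reset
Bit 6: prefix='0' (no match yet)
Bit 7: prefix='01' -> emit 'n', reset
Bit 8: prefix='1' -> emit 'j', reset
Bit 9: prefix='0' (no match yet)
Bit 10: prefix='01' -> emit 'n', reset
Bit 11: prefix='0' (no match yet)
Bit 12: prefix='01' -> emit 'n', reset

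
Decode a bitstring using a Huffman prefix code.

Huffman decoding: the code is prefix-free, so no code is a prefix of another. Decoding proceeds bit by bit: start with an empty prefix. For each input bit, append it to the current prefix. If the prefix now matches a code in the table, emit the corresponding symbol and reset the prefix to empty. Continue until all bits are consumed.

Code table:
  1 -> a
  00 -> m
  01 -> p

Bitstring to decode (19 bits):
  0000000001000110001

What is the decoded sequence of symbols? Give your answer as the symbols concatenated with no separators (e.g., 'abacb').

Bit 0: prefix='0' (no match yet)
Bit 1: prefix='00' -> emit 'm', reset
Bit 2: prefix='0' (no match yet)
Bit 3: prefix='00' -> emit 'm', reset
Bit 4: prefix='0' (no match yet)
Bit 5: prefix='00' -> emit 'm', reset
Bit 6: prefix='0' (no match yet)
Bit 7: prefix='00' -> emit 'm', reset
Bit 8: prefix='0' (no match yet)
Bit 9: prefix='01' -> emit 'p', reset
Bit 10: prefix='0' (no match yet)
Bit 11: prefix='00' -> emit 'm', reset
Bit 12: prefix='0' (no match yet)
Bit 13: prefix='01' -> emit 'p', reset
Bit 14: prefix='1' -> emit 'a', reset
Bit 15: prefix='0' (no match yet)
Bit 16: prefix='00' -> emit 'm', reset
Bit 17: prefix='0' (no match yet)
Bit 18: prefix='01' -> emit 'p', reset

Answer: mmmmpmpamp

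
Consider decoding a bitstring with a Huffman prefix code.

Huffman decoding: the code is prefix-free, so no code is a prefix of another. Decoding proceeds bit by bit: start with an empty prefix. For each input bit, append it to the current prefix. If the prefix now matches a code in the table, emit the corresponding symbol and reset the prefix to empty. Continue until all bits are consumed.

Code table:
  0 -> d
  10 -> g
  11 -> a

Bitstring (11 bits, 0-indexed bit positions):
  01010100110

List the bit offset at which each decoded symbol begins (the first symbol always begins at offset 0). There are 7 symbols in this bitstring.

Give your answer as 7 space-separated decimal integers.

Answer: 0 1 3 5 7 8 10

Derivation:
Bit 0: prefix='0' -> emit 'd', reset
Bit 1: prefix='1' (no match yet)
Bit 2: prefix='10' -> emit 'g', reset
Bit 3: prefix='1' (no match yet)
Bit 4: prefix='10' -> emit 'g', reset
Bit 5: prefix='1' (no match yet)
Bit 6: prefix='10' -> emit 'g', reset
Bit 7: prefix='0' -> emit 'd', reset
Bit 8: prefix='1' (no match yet)
Bit 9: prefix='11' -> emit 'a', reset
Bit 10: prefix='0' -> emit 'd', reset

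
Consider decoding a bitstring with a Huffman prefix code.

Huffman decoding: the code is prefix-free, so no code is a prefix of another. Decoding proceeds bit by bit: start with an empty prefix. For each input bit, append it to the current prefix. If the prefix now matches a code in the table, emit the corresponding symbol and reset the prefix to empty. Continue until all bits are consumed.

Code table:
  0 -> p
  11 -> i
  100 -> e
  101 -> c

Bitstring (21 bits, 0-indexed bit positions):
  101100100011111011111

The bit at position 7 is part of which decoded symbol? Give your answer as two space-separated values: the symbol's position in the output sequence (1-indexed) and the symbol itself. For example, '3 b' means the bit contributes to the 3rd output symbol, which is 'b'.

Answer: 3 e

Derivation:
Bit 0: prefix='1' (no match yet)
Bit 1: prefix='10' (no match yet)
Bit 2: prefix='101' -> emit 'c', reset
Bit 3: prefix='1' (no match yet)
Bit 4: prefix='10' (no match yet)
Bit 5: prefix='100' -> emit 'e', reset
Bit 6: prefix='1' (no match yet)
Bit 7: prefix='10' (no match yet)
Bit 8: prefix='100' -> emit 'e', reset
Bit 9: prefix='0' -> emit 'p', reset
Bit 10: prefix='1' (no match yet)
Bit 11: prefix='11' -> emit 'i', reset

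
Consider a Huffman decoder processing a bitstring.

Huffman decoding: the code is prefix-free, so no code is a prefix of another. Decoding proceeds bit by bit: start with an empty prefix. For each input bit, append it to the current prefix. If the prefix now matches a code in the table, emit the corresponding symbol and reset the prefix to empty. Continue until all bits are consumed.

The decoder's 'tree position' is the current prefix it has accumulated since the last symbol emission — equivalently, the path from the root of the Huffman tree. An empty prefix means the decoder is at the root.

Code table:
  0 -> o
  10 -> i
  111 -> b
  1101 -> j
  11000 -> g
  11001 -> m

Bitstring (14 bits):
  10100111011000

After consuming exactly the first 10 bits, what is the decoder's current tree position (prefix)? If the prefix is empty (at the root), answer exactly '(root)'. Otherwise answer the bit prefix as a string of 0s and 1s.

Answer: 1

Derivation:
Bit 0: prefix='1' (no match yet)
Bit 1: prefix='10' -> emit 'i', reset
Bit 2: prefix='1' (no match yet)
Bit 3: prefix='10' -> emit 'i', reset
Bit 4: prefix='0' -> emit 'o', reset
Bit 5: prefix='1' (no match yet)
Bit 6: prefix='11' (no match yet)
Bit 7: prefix='111' -> emit 'b', reset
Bit 8: prefix='0' -> emit 'o', reset
Bit 9: prefix='1' (no match yet)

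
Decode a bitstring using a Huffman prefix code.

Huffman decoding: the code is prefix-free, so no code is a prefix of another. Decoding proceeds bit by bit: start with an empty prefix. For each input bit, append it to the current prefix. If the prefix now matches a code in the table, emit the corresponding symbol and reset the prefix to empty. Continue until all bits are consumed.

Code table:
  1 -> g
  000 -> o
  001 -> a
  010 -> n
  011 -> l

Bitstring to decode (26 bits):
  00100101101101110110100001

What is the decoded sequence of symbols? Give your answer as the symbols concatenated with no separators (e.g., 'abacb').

Bit 0: prefix='0' (no match yet)
Bit 1: prefix='00' (no match yet)
Bit 2: prefix='001' -> emit 'a', reset
Bit 3: prefix='0' (no match yet)
Bit 4: prefix='00' (no match yet)
Bit 5: prefix='001' -> emit 'a', reset
Bit 6: prefix='0' (no match yet)
Bit 7: prefix='01' (no match yet)
Bit 8: prefix='011' -> emit 'l', reset
Bit 9: prefix='0' (no match yet)
Bit 10: prefix='01' (no match yet)
Bit 11: prefix='011' -> emit 'l', reset
Bit 12: prefix='0' (no match yet)
Bit 13: prefix='01' (no match yet)
Bit 14: prefix='011' -> emit 'l', reset
Bit 15: prefix='1' -> emit 'g', reset
Bit 16: prefix='0' (no match yet)
Bit 17: prefix='01' (no match yet)
Bit 18: prefix='011' -> emit 'l', reset
Bit 19: prefix='0' (no match yet)
Bit 20: prefix='01' (no match yet)
Bit 21: prefix='010' -> emit 'n', reset
Bit 22: prefix='0' (no match yet)
Bit 23: prefix='00' (no match yet)
Bit 24: prefix='000' -> emit 'o', reset
Bit 25: prefix='1' -> emit 'g', reset

Answer: aalllglnog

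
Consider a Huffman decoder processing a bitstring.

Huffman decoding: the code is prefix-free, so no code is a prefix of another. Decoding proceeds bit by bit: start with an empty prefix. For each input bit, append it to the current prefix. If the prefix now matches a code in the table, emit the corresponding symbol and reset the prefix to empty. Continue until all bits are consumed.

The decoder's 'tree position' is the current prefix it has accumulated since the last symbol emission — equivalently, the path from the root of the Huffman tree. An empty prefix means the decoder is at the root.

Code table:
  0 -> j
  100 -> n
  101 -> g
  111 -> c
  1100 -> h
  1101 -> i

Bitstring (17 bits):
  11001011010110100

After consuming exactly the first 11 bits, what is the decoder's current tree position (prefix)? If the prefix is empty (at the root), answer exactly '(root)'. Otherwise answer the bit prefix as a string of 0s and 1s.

Answer: (root)

Derivation:
Bit 0: prefix='1' (no match yet)
Bit 1: prefix='11' (no match yet)
Bit 2: prefix='110' (no match yet)
Bit 3: prefix='1100' -> emit 'h', reset
Bit 4: prefix='1' (no match yet)
Bit 5: prefix='10' (no match yet)
Bit 6: prefix='101' -> emit 'g', reset
Bit 7: prefix='1' (no match yet)
Bit 8: prefix='10' (no match yet)
Bit 9: prefix='101' -> emit 'g', reset
Bit 10: prefix='0' -> emit 'j', reset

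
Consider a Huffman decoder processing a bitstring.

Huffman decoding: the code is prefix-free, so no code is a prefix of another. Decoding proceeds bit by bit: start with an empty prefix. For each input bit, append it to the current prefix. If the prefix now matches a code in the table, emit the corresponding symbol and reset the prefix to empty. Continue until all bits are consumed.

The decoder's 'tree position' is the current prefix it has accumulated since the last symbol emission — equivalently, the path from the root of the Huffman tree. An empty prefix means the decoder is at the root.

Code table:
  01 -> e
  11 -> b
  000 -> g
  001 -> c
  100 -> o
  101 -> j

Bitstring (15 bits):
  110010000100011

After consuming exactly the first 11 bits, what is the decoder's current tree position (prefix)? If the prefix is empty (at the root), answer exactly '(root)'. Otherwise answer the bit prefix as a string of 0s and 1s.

Bit 0: prefix='1' (no match yet)
Bit 1: prefix='11' -> emit 'b', reset
Bit 2: prefix='0' (no match yet)
Bit 3: prefix='00' (no match yet)
Bit 4: prefix='001' -> emit 'c', reset
Bit 5: prefix='0' (no match yet)
Bit 6: prefix='00' (no match yet)
Bit 7: prefix='000' -> emit 'g', reset
Bit 8: prefix='0' (no match yet)
Bit 9: prefix='01' -> emit 'e', reset
Bit 10: prefix='0' (no match yet)

Answer: 0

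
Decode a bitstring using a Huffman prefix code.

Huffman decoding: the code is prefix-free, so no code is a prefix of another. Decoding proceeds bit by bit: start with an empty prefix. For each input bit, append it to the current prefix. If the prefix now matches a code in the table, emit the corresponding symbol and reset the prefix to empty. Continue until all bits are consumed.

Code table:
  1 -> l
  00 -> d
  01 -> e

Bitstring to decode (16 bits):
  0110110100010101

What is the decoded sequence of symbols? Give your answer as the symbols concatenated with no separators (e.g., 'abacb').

Answer: eleledeee

Derivation:
Bit 0: prefix='0' (no match yet)
Bit 1: prefix='01' -> emit 'e', reset
Bit 2: prefix='1' -> emit 'l', reset
Bit 3: prefix='0' (no match yet)
Bit 4: prefix='01' -> emit 'e', reset
Bit 5: prefix='1' -> emit 'l', reset
Bit 6: prefix='0' (no match yet)
Bit 7: prefix='01' -> emit 'e', reset
Bit 8: prefix='0' (no match yet)
Bit 9: prefix='00' -> emit 'd', reset
Bit 10: prefix='0' (no match yet)
Bit 11: prefix='01' -> emit 'e', reset
Bit 12: prefix='0' (no match yet)
Bit 13: prefix='01' -> emit 'e', reset
Bit 14: prefix='0' (no match yet)
Bit 15: prefix='01' -> emit 'e', reset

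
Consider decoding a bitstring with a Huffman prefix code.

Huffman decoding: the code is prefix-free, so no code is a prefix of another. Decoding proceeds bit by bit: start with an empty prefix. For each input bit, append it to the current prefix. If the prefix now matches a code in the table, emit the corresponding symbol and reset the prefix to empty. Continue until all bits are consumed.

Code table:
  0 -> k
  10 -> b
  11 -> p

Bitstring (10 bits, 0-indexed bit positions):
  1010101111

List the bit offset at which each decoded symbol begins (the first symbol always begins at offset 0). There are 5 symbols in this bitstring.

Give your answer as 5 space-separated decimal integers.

Answer: 0 2 4 6 8

Derivation:
Bit 0: prefix='1' (no match yet)
Bit 1: prefix='10' -> emit 'b', reset
Bit 2: prefix='1' (no match yet)
Bit 3: prefix='10' -> emit 'b', reset
Bit 4: prefix='1' (no match yet)
Bit 5: prefix='10' -> emit 'b', reset
Bit 6: prefix='1' (no match yet)
Bit 7: prefix='11' -> emit 'p', reset
Bit 8: prefix='1' (no match yet)
Bit 9: prefix='11' -> emit 'p', reset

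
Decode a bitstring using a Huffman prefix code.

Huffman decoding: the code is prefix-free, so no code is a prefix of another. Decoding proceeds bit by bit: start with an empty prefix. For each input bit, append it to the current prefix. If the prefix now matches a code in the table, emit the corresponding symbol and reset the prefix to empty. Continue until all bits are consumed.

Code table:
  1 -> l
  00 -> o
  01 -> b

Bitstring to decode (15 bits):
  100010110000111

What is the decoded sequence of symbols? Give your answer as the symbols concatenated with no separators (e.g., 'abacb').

Answer: lobbloolll

Derivation:
Bit 0: prefix='1' -> emit 'l', reset
Bit 1: prefix='0' (no match yet)
Bit 2: prefix='00' -> emit 'o', reset
Bit 3: prefix='0' (no match yet)
Bit 4: prefix='01' -> emit 'b', reset
Bit 5: prefix='0' (no match yet)
Bit 6: prefix='01' -> emit 'b', reset
Bit 7: prefix='1' -> emit 'l', reset
Bit 8: prefix='0' (no match yet)
Bit 9: prefix='00' -> emit 'o', reset
Bit 10: prefix='0' (no match yet)
Bit 11: prefix='00' -> emit 'o', reset
Bit 12: prefix='1' -> emit 'l', reset
Bit 13: prefix='1' -> emit 'l', reset
Bit 14: prefix='1' -> emit 'l', reset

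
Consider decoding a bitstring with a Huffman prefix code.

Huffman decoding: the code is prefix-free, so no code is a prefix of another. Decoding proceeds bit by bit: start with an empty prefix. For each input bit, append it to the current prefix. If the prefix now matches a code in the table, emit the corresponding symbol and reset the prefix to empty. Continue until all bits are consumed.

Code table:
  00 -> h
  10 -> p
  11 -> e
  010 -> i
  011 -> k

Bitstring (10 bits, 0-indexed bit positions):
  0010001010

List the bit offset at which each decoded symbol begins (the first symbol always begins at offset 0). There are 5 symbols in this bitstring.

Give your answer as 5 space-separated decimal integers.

Answer: 0 2 4 6 8

Derivation:
Bit 0: prefix='0' (no match yet)
Bit 1: prefix='00' -> emit 'h', reset
Bit 2: prefix='1' (no match yet)
Bit 3: prefix='10' -> emit 'p', reset
Bit 4: prefix='0' (no match yet)
Bit 5: prefix='00' -> emit 'h', reset
Bit 6: prefix='1' (no match yet)
Bit 7: prefix='10' -> emit 'p', reset
Bit 8: prefix='1' (no match yet)
Bit 9: prefix='10' -> emit 'p', reset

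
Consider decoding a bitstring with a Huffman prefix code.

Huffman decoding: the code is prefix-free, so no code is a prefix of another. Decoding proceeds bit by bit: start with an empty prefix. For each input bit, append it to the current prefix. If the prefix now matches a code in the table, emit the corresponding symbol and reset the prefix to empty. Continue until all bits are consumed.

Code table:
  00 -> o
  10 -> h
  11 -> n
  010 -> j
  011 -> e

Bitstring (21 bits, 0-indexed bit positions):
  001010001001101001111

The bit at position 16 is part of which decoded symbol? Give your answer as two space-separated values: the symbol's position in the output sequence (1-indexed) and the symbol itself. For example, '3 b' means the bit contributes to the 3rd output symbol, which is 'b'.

Answer: 8 e

Derivation:
Bit 0: prefix='0' (no match yet)
Bit 1: prefix='00' -> emit 'o', reset
Bit 2: prefix='1' (no match yet)
Bit 3: prefix='10' -> emit 'h', reset
Bit 4: prefix='1' (no match yet)
Bit 5: prefix='10' -> emit 'h', reset
Bit 6: prefix='0' (no match yet)
Bit 7: prefix='00' -> emit 'o', reset
Bit 8: prefix='1' (no match yet)
Bit 9: prefix='10' -> emit 'h', reset
Bit 10: prefix='0' (no match yet)
Bit 11: prefix='01' (no match yet)
Bit 12: prefix='011' -> emit 'e', reset
Bit 13: prefix='0' (no match yet)
Bit 14: prefix='01' (no match yet)
Bit 15: prefix='010' -> emit 'j', reset
Bit 16: prefix='0' (no match yet)
Bit 17: prefix='01' (no match yet)
Bit 18: prefix='011' -> emit 'e', reset
Bit 19: prefix='1' (no match yet)
Bit 20: prefix='11' -> emit 'n', reset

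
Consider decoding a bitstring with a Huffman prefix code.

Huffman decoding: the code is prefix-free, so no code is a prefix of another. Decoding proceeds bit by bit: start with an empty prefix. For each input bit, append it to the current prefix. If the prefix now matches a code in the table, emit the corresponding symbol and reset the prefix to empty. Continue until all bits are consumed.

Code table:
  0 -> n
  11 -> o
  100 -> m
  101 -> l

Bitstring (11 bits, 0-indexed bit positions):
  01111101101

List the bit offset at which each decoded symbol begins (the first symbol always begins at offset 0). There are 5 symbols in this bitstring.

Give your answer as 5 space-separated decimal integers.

Answer: 0 1 3 5 8

Derivation:
Bit 0: prefix='0' -> emit 'n', reset
Bit 1: prefix='1' (no match yet)
Bit 2: prefix='11' -> emit 'o', reset
Bit 3: prefix='1' (no match yet)
Bit 4: prefix='11' -> emit 'o', reset
Bit 5: prefix='1' (no match yet)
Bit 6: prefix='10' (no match yet)
Bit 7: prefix='101' -> emit 'l', reset
Bit 8: prefix='1' (no match yet)
Bit 9: prefix='10' (no match yet)
Bit 10: prefix='101' -> emit 'l', reset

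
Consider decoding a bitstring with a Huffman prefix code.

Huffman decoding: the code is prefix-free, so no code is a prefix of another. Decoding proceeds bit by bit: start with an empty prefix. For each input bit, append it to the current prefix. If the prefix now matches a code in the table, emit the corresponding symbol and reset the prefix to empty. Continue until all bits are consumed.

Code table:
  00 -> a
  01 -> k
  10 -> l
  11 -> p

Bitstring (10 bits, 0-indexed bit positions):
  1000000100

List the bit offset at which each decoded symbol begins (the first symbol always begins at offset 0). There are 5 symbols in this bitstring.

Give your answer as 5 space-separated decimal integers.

Answer: 0 2 4 6 8

Derivation:
Bit 0: prefix='1' (no match yet)
Bit 1: prefix='10' -> emit 'l', reset
Bit 2: prefix='0' (no match yet)
Bit 3: prefix='00' -> emit 'a', reset
Bit 4: prefix='0' (no match yet)
Bit 5: prefix='00' -> emit 'a', reset
Bit 6: prefix='0' (no match yet)
Bit 7: prefix='01' -> emit 'k', reset
Bit 8: prefix='0' (no match yet)
Bit 9: prefix='00' -> emit 'a', reset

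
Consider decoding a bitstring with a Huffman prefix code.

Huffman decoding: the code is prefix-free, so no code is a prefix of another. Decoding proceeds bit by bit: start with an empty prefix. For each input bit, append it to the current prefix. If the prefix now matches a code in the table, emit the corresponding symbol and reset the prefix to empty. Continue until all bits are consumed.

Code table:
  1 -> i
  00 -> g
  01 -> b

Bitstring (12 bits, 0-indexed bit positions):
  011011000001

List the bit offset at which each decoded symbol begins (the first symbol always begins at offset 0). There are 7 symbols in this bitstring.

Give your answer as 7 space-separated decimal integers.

Bit 0: prefix='0' (no match yet)
Bit 1: prefix='01' -> emit 'b', reset
Bit 2: prefix='1' -> emit 'i', reset
Bit 3: prefix='0' (no match yet)
Bit 4: prefix='01' -> emit 'b', reset
Bit 5: prefix='1' -> emit 'i', reset
Bit 6: prefix='0' (no match yet)
Bit 7: prefix='00' -> emit 'g', reset
Bit 8: prefix='0' (no match yet)
Bit 9: prefix='00' -> emit 'g', reset
Bit 10: prefix='0' (no match yet)
Bit 11: prefix='01' -> emit 'b', reset

Answer: 0 2 3 5 6 8 10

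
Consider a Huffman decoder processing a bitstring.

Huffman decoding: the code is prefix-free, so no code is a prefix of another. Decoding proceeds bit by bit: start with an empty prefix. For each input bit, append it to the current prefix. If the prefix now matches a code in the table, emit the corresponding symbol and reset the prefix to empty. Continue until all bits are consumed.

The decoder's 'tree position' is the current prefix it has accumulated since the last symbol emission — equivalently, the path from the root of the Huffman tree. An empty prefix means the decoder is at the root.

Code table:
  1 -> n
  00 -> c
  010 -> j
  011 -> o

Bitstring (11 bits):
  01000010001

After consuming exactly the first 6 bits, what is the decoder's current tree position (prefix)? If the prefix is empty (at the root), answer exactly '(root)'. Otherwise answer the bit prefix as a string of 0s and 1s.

Bit 0: prefix='0' (no match yet)
Bit 1: prefix='01' (no match yet)
Bit 2: prefix='010' -> emit 'j', reset
Bit 3: prefix='0' (no match yet)
Bit 4: prefix='00' -> emit 'c', reset
Bit 5: prefix='0' (no match yet)

Answer: 0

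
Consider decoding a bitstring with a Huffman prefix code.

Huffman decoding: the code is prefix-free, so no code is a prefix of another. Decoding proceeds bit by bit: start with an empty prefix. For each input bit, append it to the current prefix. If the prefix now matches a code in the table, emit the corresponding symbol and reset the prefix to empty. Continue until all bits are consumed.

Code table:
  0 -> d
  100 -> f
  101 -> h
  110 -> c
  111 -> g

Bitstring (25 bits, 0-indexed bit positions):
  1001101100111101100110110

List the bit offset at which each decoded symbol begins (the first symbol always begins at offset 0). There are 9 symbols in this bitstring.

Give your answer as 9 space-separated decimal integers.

Answer: 0 3 6 9 10 13 16 19 22

Derivation:
Bit 0: prefix='1' (no match yet)
Bit 1: prefix='10' (no match yet)
Bit 2: prefix='100' -> emit 'f', reset
Bit 3: prefix='1' (no match yet)
Bit 4: prefix='11' (no match yet)
Bit 5: prefix='110' -> emit 'c', reset
Bit 6: prefix='1' (no match yet)
Bit 7: prefix='11' (no match yet)
Bit 8: prefix='110' -> emit 'c', reset
Bit 9: prefix='0' -> emit 'd', reset
Bit 10: prefix='1' (no match yet)
Bit 11: prefix='11' (no match yet)
Bit 12: prefix='111' -> emit 'g', reset
Bit 13: prefix='1' (no match yet)
Bit 14: prefix='10' (no match yet)
Bit 15: prefix='101' -> emit 'h', reset
Bit 16: prefix='1' (no match yet)
Bit 17: prefix='10' (no match yet)
Bit 18: prefix='100' -> emit 'f', reset
Bit 19: prefix='1' (no match yet)
Bit 20: prefix='11' (no match yet)
Bit 21: prefix='110' -> emit 'c', reset
Bit 22: prefix='1' (no match yet)
Bit 23: prefix='11' (no match yet)
Bit 24: prefix='110' -> emit 'c', reset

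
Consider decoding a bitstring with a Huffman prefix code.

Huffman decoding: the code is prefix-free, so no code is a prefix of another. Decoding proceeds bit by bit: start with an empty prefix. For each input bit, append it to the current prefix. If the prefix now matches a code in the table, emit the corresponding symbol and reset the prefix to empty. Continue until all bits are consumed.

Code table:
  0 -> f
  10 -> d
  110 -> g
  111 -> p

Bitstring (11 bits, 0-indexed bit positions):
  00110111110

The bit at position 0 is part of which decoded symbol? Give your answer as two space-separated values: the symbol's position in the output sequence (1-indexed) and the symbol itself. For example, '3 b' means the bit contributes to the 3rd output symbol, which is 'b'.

Bit 0: prefix='0' -> emit 'f', reset
Bit 1: prefix='0' -> emit 'f', reset
Bit 2: prefix='1' (no match yet)
Bit 3: prefix='11' (no match yet)
Bit 4: prefix='110' -> emit 'g', reset

Answer: 1 f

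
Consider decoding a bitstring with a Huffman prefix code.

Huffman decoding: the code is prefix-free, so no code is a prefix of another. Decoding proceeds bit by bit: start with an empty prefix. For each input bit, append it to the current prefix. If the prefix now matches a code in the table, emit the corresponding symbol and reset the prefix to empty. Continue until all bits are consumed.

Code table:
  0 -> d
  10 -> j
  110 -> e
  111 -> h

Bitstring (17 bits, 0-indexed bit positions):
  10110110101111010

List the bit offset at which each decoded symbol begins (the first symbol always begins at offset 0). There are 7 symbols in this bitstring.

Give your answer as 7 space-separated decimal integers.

Bit 0: prefix='1' (no match yet)
Bit 1: prefix='10' -> emit 'j', reset
Bit 2: prefix='1' (no match yet)
Bit 3: prefix='11' (no match yet)
Bit 4: prefix='110' -> emit 'e', reset
Bit 5: prefix='1' (no match yet)
Bit 6: prefix='11' (no match yet)
Bit 7: prefix='110' -> emit 'e', reset
Bit 8: prefix='1' (no match yet)
Bit 9: prefix='10' -> emit 'j', reset
Bit 10: prefix='1' (no match yet)
Bit 11: prefix='11' (no match yet)
Bit 12: prefix='111' -> emit 'h', reset
Bit 13: prefix='1' (no match yet)
Bit 14: prefix='10' -> emit 'j', reset
Bit 15: prefix='1' (no match yet)
Bit 16: prefix='10' -> emit 'j', reset

Answer: 0 2 5 8 10 13 15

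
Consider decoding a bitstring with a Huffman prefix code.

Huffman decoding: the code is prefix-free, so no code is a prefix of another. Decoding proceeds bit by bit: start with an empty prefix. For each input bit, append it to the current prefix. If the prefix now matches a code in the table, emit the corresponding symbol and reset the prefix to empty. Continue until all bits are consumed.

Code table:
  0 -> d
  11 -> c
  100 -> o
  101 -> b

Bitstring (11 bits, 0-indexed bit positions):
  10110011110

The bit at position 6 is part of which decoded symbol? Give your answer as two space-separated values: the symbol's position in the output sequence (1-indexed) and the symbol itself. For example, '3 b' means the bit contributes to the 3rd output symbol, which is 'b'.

Bit 0: prefix='1' (no match yet)
Bit 1: prefix='10' (no match yet)
Bit 2: prefix='101' -> emit 'b', reset
Bit 3: prefix='1' (no match yet)
Bit 4: prefix='10' (no match yet)
Bit 5: prefix='100' -> emit 'o', reset
Bit 6: prefix='1' (no match yet)
Bit 7: prefix='11' -> emit 'c', reset
Bit 8: prefix='1' (no match yet)
Bit 9: prefix='11' -> emit 'c', reset
Bit 10: prefix='0' -> emit 'd', reset

Answer: 3 c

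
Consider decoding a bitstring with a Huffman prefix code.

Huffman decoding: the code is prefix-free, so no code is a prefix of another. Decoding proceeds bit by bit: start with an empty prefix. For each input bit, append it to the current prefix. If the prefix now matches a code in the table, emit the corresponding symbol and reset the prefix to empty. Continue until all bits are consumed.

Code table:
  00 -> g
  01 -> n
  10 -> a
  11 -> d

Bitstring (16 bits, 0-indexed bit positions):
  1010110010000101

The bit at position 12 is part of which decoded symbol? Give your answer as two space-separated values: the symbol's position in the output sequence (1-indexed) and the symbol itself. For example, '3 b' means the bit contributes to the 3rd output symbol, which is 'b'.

Bit 0: prefix='1' (no match yet)
Bit 1: prefix='10' -> emit 'a', reset
Bit 2: prefix='1' (no match yet)
Bit 3: prefix='10' -> emit 'a', reset
Bit 4: prefix='1' (no match yet)
Bit 5: prefix='11' -> emit 'd', reset
Bit 6: prefix='0' (no match yet)
Bit 7: prefix='00' -> emit 'g', reset
Bit 8: prefix='1' (no match yet)
Bit 9: prefix='10' -> emit 'a', reset
Bit 10: prefix='0' (no match yet)
Bit 11: prefix='00' -> emit 'g', reset
Bit 12: prefix='0' (no match yet)
Bit 13: prefix='01' -> emit 'n', reset
Bit 14: prefix='0' (no match yet)
Bit 15: prefix='01' -> emit 'n', reset

Answer: 7 n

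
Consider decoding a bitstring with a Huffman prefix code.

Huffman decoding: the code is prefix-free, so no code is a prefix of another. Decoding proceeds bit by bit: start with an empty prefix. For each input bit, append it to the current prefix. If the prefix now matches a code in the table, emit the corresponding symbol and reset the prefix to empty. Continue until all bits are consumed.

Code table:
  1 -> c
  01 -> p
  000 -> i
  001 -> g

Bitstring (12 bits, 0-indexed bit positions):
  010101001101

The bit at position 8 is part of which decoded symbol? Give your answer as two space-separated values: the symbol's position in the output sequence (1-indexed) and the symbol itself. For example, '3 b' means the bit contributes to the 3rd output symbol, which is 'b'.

Bit 0: prefix='0' (no match yet)
Bit 1: prefix='01' -> emit 'p', reset
Bit 2: prefix='0' (no match yet)
Bit 3: prefix='01' -> emit 'p', reset
Bit 4: prefix='0' (no match yet)
Bit 5: prefix='01' -> emit 'p', reset
Bit 6: prefix='0' (no match yet)
Bit 7: prefix='00' (no match yet)
Bit 8: prefix='001' -> emit 'g', reset
Bit 9: prefix='1' -> emit 'c', reset
Bit 10: prefix='0' (no match yet)
Bit 11: prefix='01' -> emit 'p', reset

Answer: 4 g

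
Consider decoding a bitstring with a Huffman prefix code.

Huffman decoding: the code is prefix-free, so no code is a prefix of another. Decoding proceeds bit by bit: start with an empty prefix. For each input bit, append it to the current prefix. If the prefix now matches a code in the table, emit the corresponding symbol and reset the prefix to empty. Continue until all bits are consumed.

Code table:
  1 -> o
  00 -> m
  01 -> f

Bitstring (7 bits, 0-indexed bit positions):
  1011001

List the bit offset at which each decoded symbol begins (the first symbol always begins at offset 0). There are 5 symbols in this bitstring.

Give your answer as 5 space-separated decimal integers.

Bit 0: prefix='1' -> emit 'o', reset
Bit 1: prefix='0' (no match yet)
Bit 2: prefix='01' -> emit 'f', reset
Bit 3: prefix='1' -> emit 'o', reset
Bit 4: prefix='0' (no match yet)
Bit 5: prefix='00' -> emit 'm', reset
Bit 6: prefix='1' -> emit 'o', reset

Answer: 0 1 3 4 6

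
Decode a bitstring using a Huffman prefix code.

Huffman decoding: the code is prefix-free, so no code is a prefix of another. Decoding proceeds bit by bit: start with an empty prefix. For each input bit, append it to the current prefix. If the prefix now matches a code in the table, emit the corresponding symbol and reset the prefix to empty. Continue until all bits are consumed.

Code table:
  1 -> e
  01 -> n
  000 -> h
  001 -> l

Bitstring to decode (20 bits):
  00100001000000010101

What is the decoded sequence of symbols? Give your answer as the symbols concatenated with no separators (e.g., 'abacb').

Bit 0: prefix='0' (no match yet)
Bit 1: prefix='00' (no match yet)
Bit 2: prefix='001' -> emit 'l', reset
Bit 3: prefix='0' (no match yet)
Bit 4: prefix='00' (no match yet)
Bit 5: prefix='000' -> emit 'h', reset
Bit 6: prefix='0' (no match yet)
Bit 7: prefix='01' -> emit 'n', reset
Bit 8: prefix='0' (no match yet)
Bit 9: prefix='00' (no match yet)
Bit 10: prefix='000' -> emit 'h', reset
Bit 11: prefix='0' (no match yet)
Bit 12: prefix='00' (no match yet)
Bit 13: prefix='000' -> emit 'h', reset
Bit 14: prefix='0' (no match yet)
Bit 15: prefix='01' -> emit 'n', reset
Bit 16: prefix='0' (no match yet)
Bit 17: prefix='01' -> emit 'n', reset
Bit 18: prefix='0' (no match yet)
Bit 19: prefix='01' -> emit 'n', reset

Answer: lhnhhnnn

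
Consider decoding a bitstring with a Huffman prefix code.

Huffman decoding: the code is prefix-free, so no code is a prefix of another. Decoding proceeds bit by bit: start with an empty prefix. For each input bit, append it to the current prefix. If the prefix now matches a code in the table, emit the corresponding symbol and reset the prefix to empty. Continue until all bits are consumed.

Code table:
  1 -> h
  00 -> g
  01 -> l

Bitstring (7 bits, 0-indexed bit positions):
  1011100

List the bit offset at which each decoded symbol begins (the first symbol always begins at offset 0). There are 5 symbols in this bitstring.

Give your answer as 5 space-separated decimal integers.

Answer: 0 1 3 4 5

Derivation:
Bit 0: prefix='1' -> emit 'h', reset
Bit 1: prefix='0' (no match yet)
Bit 2: prefix='01' -> emit 'l', reset
Bit 3: prefix='1' -> emit 'h', reset
Bit 4: prefix='1' -> emit 'h', reset
Bit 5: prefix='0' (no match yet)
Bit 6: prefix='00' -> emit 'g', reset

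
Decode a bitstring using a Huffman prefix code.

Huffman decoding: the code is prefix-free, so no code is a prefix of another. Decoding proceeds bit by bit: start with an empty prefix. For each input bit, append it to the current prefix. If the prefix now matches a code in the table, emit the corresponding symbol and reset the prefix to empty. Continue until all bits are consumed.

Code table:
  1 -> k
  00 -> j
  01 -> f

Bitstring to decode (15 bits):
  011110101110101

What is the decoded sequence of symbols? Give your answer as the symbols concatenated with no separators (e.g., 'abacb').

Bit 0: prefix='0' (no match yet)
Bit 1: prefix='01' -> emit 'f', reset
Bit 2: prefix='1' -> emit 'k', reset
Bit 3: prefix='1' -> emit 'k', reset
Bit 4: prefix='1' -> emit 'k', reset
Bit 5: prefix='0' (no match yet)
Bit 6: prefix='01' -> emit 'f', reset
Bit 7: prefix='0' (no match yet)
Bit 8: prefix='01' -> emit 'f', reset
Bit 9: prefix='1' -> emit 'k', reset
Bit 10: prefix='1' -> emit 'k', reset
Bit 11: prefix='0' (no match yet)
Bit 12: prefix='01' -> emit 'f', reset
Bit 13: prefix='0' (no match yet)
Bit 14: prefix='01' -> emit 'f', reset

Answer: fkkkffkkff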